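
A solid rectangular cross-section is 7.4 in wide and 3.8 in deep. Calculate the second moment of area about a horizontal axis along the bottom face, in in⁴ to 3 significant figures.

I_base ≈ 135 in⁴

The section: 7.4 × 3.8, A = 28.12 in², y = 1.9 in, Ī = 33.838 in⁴.
Transfer it to the base of the section using Ī + A·d² with d = y − 0:
  the section: d = 1.9 in → contributes +135.35 in⁴
Total I = 135.35 in⁴.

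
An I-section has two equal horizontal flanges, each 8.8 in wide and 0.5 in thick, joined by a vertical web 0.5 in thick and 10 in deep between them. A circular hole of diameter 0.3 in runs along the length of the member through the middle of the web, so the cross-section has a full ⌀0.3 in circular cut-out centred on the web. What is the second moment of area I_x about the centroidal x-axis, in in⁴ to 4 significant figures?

Decompose the section into non-overlapping parts with the origin at the bottom-left of its bounding rectangle.
Bottom flange: 8.8 × 0.5, A = 4.4 in², y = 0.25 in, Ī = 0.0916667 in⁴.
Web: 0.5 × 10, A = 5 in², y = 5.5 in, Ī = 41.6667 in⁴.
Top flange: 8.8 × 0.5, A = 4.4 in², y = 10.75 in, Ī = 0.0916667 in⁴.
Hole (subtracted): ⌀0.3, A = 0.0706858 in², y = 5.5 in, Ī = 0.000397608 in⁴.
By symmetry the centroid is at mid-height, ȳ = 5.5 in.
Transfer each piece to the centroidal x-axis using Ī + A·d² with d = y − 5.5:
  bottom flange: d = -5.25 in → contributes +121.367 in⁴
  web: d = 0 in → contributes +41.6667 in⁴
  top flange: d = 5.25 in → contributes +121.367 in⁴
  hole: d = 0 in → contributes −0.000397608 in⁴
Total I = 284.4 in⁴.

I_x ≈ 284.4 in⁴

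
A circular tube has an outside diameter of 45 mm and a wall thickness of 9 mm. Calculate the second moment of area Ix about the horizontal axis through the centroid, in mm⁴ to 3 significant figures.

Treat the section as a set of non-overlapping primitives; coordinates are from the bounding-box lower-left.
Outer circle: ⌀45, A = 1590.4 mm², y = 22.5 mm, Ī = 201 289 mm⁴.
Bore (subtracted): ⌀27, A = 572.56 mm², y = 22.5 mm, Ī = 26 087 mm⁴.
By symmetry the centroid is at mid-height, ȳ = 22.5 mm.
All pieces are centred on the horizontal axis through the centroid, so I = ΣĪ (holes subtracted) = 175 202 mm⁴.

Ix ≈ 1.75 × 10⁵ mm⁴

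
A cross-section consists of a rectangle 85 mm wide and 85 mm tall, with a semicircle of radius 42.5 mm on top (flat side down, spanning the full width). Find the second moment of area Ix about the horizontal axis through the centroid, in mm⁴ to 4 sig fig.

Break the section into simple shapes (no overlaps), measuring from the bottom-left corner of the bounding box.
Rectangular body: 85 × 85, A = 7 225 mm², y = 42.5 mm, Ī = 4 350 052 mm⁴.
Semicircular cap: semicircle r = 42.5, A = 2837.25 mm², y = 103.038 mm, Ī = 358 086 mm⁴.
Centroid: ȳ = ΣA·y / ΣA = 59.5698 mm.
Transfer each piece to the horizontal axis through the centroid using Ī + A·d² with d = y − 59.5698:
  rectangular body: d = -17.0698 mm → contributes +6 455 250 mm⁴
  semicircular cap: d = 43.4678 mm → contributes +5 718 928 mm⁴
Total I = 12 174 178 mm⁴.

Ix ≈ 1.217 × 10⁷ mm⁴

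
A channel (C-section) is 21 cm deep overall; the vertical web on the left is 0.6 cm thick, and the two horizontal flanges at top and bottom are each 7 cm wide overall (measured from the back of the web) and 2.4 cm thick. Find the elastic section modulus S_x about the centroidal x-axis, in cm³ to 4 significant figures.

Split into non-overlapping primitives; take the origin at the lower-left of the bounding box.
Web: 0.6 × 21, A = 12.6 cm², y = 10.5 cm, Ī = 463.05 cm⁴.
Top flange (beyond web): 6.4 × 2.4, A = 15.36 cm², y = 19.8 cm, Ī = 7.3728 cm⁴.
Bottom flange (beyond web): 6.4 × 2.4, A = 15.36 cm², y = 1.2 cm, Ī = 7.3728 cm⁴.
By symmetry the centroid is at mid-height, ȳ = 10.5 cm.
Transfer each piece to the centroidal x-axis using Ī + A·d² with d = y − 10.5:
  web: d = 0 cm → contributes +463.05 cm⁴
  top flange (beyond web): d = 9.3 cm → contributes +1335.86 cm⁴
  bottom flange (beyond web): d = -9.3 cm → contributes +1335.86 cm⁴
Total I = 3134.77 cm⁴.
Extreme fibre distance c = 10.5 cm; S = I/c = 298.549 cm³.

S_x ≈ 298.5 cm³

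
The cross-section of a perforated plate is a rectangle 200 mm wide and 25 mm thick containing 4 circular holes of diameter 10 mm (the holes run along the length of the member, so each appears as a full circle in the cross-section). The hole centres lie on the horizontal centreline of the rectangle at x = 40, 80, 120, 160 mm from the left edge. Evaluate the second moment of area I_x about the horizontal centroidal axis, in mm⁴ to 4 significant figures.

Treat the section as a set of non-overlapping primitives; coordinates are from the bounding-box lower-left.
Plate: 200 × 25, A = 5 000 mm², y = 12.5 mm, Ī = 260 417 mm⁴.
Hole 1 (subtracted): ⌀10, A = 78.5398 mm², y = 12.5 mm, Ī = 490.874 mm⁴.
Hole 2 (subtracted): ⌀10, A = 78.5398 mm², y = 12.5 mm, Ī = 490.874 mm⁴.
Hole 3 (subtracted): ⌀10, A = 78.5398 mm², y = 12.5 mm, Ī = 490.874 mm⁴.
Hole 4 (subtracted): ⌀10, A = 78.5398 mm², y = 12.5 mm, Ī = 490.874 mm⁴.
By symmetry the centroid is at mid-height, ȳ = 12.5 mm.
All pieces are centred on the horizontal centroidal axis, so I = ΣĪ (holes subtracted) = 258 453 mm⁴.

I_x ≈ 2.585 × 10⁵ mm⁴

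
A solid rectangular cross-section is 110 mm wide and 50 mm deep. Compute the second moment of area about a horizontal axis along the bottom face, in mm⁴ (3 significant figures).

The section: 110 × 50, A = 5 500 mm², y = 25 mm, Ī = 1 145 833 mm⁴.
Transfer it to a horizontal axis along the bottom face using Ī + A·d² with d = y − 0:
  the section: d = 25 mm → contributes +4 583 333 mm⁴
Total I = 4 583 333 mm⁴.

I_base ≈ 4.58 × 10⁶ mm⁴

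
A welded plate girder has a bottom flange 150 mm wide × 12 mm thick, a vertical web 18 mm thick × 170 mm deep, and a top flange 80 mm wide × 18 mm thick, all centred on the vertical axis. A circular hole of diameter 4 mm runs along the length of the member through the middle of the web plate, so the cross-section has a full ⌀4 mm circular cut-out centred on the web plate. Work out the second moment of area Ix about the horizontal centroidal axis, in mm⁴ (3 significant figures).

Break the section into simple shapes (no overlaps), measuring from the bottom-left corner of the bounding box.
Bottom plate: 150 × 12, A = 1 800 mm², y = 6 mm, Ī = 21 600 mm⁴.
Web plate: 18 × 170, A = 3 060 mm², y = 97 mm, Ī = 7 369 500 mm⁴.
Top plate: 80 × 18, A = 1 440 mm², y = 191 mm, Ī = 38 880 mm⁴.
Hole (subtracted): ⌀4, A = 12.566 mm², y = 97 mm, Ī = 12.566 mm⁴.
Centroid: ȳ = ΣA·y / ΣA = 92.477 mm.
Transfer each piece to the horizontal centroidal axis using Ī + A·d² with d = y − 92.477:
  bottom plate: d = -86.477 mm → contributes +13 482 393 mm⁴
  web plate: d = 4.5233 mm → contributes +7 432 109 mm⁴
  top plate: d = 98.523 mm → contributes +14 016 733 mm⁴
  hole: d = 4.5233 mm → contributes −269.68 mm⁴
Total I = 34 930 965 mm⁴.

Ix ≈ 3.49 × 10⁷ mm⁴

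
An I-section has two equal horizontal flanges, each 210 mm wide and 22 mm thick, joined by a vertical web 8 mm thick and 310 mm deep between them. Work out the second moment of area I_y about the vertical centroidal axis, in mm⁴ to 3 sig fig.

Treat the section as a set of non-overlapping primitives; coordinates are from the bounding-box lower-left.
Bottom flange: 210 × 22, A = 4 620 mm², x = 105 mm, Ī = 16 978 500 mm⁴.
Web: 8 × 310, A = 2 480 mm², x = 105 mm, Ī = 13 227 mm⁴.
Top flange: 210 × 22, A = 4 620 mm², x = 105 mm, Ī = 16 978 500 mm⁴.
By symmetry the centroid is at mid-width, x̄ = 105 mm.
All pieces are centred on the vertical centroidal axis, so I = ΣĪ = 33 970 227 mm⁴.

I_y ≈ 3.40 × 10⁷ mm⁴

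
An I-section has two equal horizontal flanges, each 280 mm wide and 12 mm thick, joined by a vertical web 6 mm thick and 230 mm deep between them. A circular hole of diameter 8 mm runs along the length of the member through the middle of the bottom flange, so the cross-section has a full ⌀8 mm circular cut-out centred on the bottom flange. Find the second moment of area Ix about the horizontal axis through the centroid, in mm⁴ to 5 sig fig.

Ix ≈ 1.0381 × 10⁸ mm⁴

Break the section into simple shapes (no overlaps), measuring from the bottom-left corner of the bounding box.
Bottom flange: 280 × 12, A = 3 360 mm², y = 6 mm, Ī = 40 320 mm⁴.
Web: 6 × 230, A = 1 380 mm², y = 127 mm, Ī = 6 083 500 mm⁴.
Top flange: 280 × 12, A = 3 360 mm², y = 248 mm, Ī = 40 320 mm⁴.
Hole (subtracted): ⌀8, A = 50.26548 mm², y = 6 mm, Ī = 201.0619 mm⁴.
Centroid: ȳ = ΣA·y / ΣA = 127.7556 mm.
Transfer each piece to the horizontal axis through the centroid using Ī + A·d² with d = y − 127.7556:
  bottom flange: d = -121.7556 mm → contributes +49 850 366 mm⁴
  web: d = -0.7555682 mm → contributes +6 084 288 mm⁴
  top flange: d = 120.2444 mm → contributes +48 621 631 mm⁴
  hole: d = -121.7556 mm → contributes −745357.6 mm⁴
Total I = 103 810 927 mm⁴.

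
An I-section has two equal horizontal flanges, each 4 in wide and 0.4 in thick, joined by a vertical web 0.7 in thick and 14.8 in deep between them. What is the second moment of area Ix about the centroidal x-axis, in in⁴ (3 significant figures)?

Ix ≈ 374 in⁴

Break the section into simple shapes (no overlaps), measuring from the bottom-left corner of the bounding box.
Bottom flange: 4 × 0.4, A = 1.6 in², y = 0.2 in, Ī = 0.021333 in⁴.
Web: 0.7 × 14.8, A = 10.36 in², y = 7.8 in, Ī = 189.1 in⁴.
Top flange: 4 × 0.4, A = 1.6 in², y = 15.4 in, Ī = 0.021333 in⁴.
By symmetry the centroid is at mid-height, ȳ = 7.8 in.
Transfer each piece to the centroidal x-axis using Ī + A·d² with d = y − 7.8:
  bottom flange: d = -7.6 in → contributes +92.437 in⁴
  web: d = 0 in → contributes +189.1 in⁴
  top flange: d = 7.6 in → contributes +92.437 in⁴
Total I = 373.98 in⁴.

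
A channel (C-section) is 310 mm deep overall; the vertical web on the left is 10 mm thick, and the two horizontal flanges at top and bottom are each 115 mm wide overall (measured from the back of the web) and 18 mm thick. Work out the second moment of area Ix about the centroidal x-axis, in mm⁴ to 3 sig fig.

Split into non-overlapping primitives; take the origin at the lower-left of the bounding box.
Web: 10 × 310, A = 3 100 mm², y = 155 mm, Ī = 24 825 833 mm⁴.
Top flange (beyond web): 105 × 18, A = 1 890 mm², y = 301 mm, Ī = 51 030 mm⁴.
Bottom flange (beyond web): 105 × 18, A = 1 890 mm², y = 9 mm, Ī = 51 030 mm⁴.
By symmetry the centroid is at mid-height, ȳ = 155 mm.
Transfer each piece to the centroidal x-axis using Ī + A·d² with d = y − 155:
  web: d = 0 mm → contributes +24 825 833 mm⁴
  top flange (beyond web): d = 146 mm → contributes +40 338 270 mm⁴
  bottom flange (beyond web): d = -146 mm → contributes +40 338 270 mm⁴
Total I = 105 502 373 mm⁴.

Ix ≈ 1.06 × 10⁸ mm⁴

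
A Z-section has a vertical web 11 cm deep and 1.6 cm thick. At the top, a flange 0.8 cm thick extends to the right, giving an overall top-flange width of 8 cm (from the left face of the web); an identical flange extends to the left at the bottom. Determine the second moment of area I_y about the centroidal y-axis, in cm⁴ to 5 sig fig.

I_y ≈ 202.55 cm⁴

Break the section into simple shapes (no overlaps), measuring from the bottom-left corner of the bounding box.
Web: 1.6 × 11, A = 17.6 cm², x = 7.2 cm, Ī = 3.754667 cm⁴.
Top flange (beyond web): 6.4 × 0.8, A = 5.12 cm², x = 11.2 cm, Ī = 17.47627 cm⁴.
Bottom flange (beyond web): 6.4 × 0.8, A = 5.12 cm², x = 3.2 cm, Ī = 17.47627 cm⁴.
Centroid: x̄ = ΣA·x / ΣA = 7.2 cm.
Transfer each piece to the centroidal y-axis using Ī + A·d² with d = x − 7.2:
  web: d = 0 cm → contributes +3.754667 cm⁴
  top flange (beyond web): d = 4 cm → contributes +99.39627 cm⁴
  bottom flange (beyond web): d = -4 cm → contributes +99.39627 cm⁴
Total I = 202.5472 cm⁴.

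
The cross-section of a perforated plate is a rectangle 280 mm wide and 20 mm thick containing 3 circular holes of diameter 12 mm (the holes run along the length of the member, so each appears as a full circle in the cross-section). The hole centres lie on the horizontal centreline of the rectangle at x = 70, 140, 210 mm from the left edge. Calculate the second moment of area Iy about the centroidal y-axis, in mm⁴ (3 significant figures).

Decompose the section into non-overlapping parts with the origin at the bottom-left of its bounding rectangle.
Plate: 280 × 20, A = 5 600 mm², x = 140 mm, Ī = 36 586 667 mm⁴.
Hole 1 (subtracted): ⌀12, A = 113.1 mm², x = 70 mm, Ī = 1017.9 mm⁴.
Hole 2 (subtracted): ⌀12, A = 113.1 mm², x = 140 mm, Ī = 1017.9 mm⁴.
Hole 3 (subtracted): ⌀12, A = 113.1 mm², x = 210 mm, Ī = 1017.9 mm⁴.
By symmetry the centroid is at mid-width, x̄ = 140 mm.
Transfer each piece to the centroidal y-axis using Ī + A·d² with d = x − 140:
  plate: d = 0 mm → contributes +36 586 667 mm⁴
  hole 1: d = -70 mm → contributes −555 195 mm⁴
  hole 2: d = 0 mm → contributes −1017.9 mm⁴
  hole 3: d = 70 mm → contributes −555 195 mm⁴
Total I = 35 475 259 mm⁴.

Iy ≈ 3.55 × 10⁷ mm⁴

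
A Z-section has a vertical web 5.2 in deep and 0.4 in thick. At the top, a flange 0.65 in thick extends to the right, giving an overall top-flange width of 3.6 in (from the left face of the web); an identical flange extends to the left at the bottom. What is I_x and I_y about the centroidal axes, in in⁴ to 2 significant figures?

Treat the section as a set of non-overlapping primitives; coordinates are from the bounding-box lower-left.
Web: 0.4 × 5.2, A = 2.08 in², y = 2.6 in, Ī = 4.687 in⁴.
Top flange (beyond web): 3.2 × 0.65, A = 2.08 in², y = 4.875 in, Ī = 0.07323 in⁴.
Bottom flange (beyond web): 3.2 × 0.65, A = 2.08 in², y = 0.325 in, Ī = 0.07323 in⁴.
Centroid: ȳ = ΣA·y / ΣA = 2.6 in.
Transfer each piece to the centroidal x-axis using Ī + A·d² with d = y − 2.6:
  web: d = 0 in → contributes +4.687 in⁴
  top flange (beyond web): d = 2.275 in → contributes +10.84 in⁴
  bottom flange (beyond web): d = -2.275 in → contributes +10.84 in⁴
Total I = 26.36 in⁴.
For the y-axis: x̄ = 3.4 in.
Repeating about the centroidal y-axis gives I_y = 17.06 in⁴.

I_x ≈ 26 in⁴, I_y ≈ 17 in⁴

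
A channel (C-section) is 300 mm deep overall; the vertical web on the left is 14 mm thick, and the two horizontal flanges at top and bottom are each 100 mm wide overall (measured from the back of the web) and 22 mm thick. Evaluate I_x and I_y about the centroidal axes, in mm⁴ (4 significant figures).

Decompose the section into non-overlapping parts with the origin at the bottom-left of its bounding rectangle.
Web: 14 × 300, A = 4 200 mm², y = 150 mm, Ī = 31 500 000 mm⁴.
Top flange (beyond web): 86 × 22, A = 1 892 mm², y = 289 mm, Ī = 76310.7 mm⁴.
Bottom flange (beyond web): 86 × 22, A = 1 892 mm², y = 11 mm, Ī = 76310.7 mm⁴.
By symmetry the centroid is at mid-height, ȳ = 150 mm.
Transfer each piece to the centroidal x-axis using Ī + A·d² with d = y − 150:
  web: d = 0 mm → contributes +31 500 000 mm⁴
  top flange (beyond web): d = 139 mm → contributes +36 631 643 mm⁴
  bottom flange (beyond web): d = -139 mm → contributes +36 631 643 mm⁴
Total I = 104 763 285 mm⁴.
For the y-axis: x̄ = 30.6974 mm.
Repeating about the centroidal y-axis gives I_y = 7 377 258 mm⁴.

I_x ≈ 1.048 × 10⁸ mm⁴, I_y ≈ 7.377 × 10⁶ mm⁴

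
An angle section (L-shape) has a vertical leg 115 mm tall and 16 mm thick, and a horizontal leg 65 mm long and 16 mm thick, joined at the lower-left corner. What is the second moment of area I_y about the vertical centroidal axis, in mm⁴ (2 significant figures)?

Split into non-overlapping primitives; take the origin at the lower-left of the bounding box.
Vertical leg: 16 × 115, A = 1 840 mm², x = 8 mm, Ī = 39 253 mm⁴.
Horizontal leg (remainder): 49 × 16, A = 784 mm², x = 40.5 mm, Ī = 156 865 mm⁴.
Centroid: x̄ = ΣA·x / ΣA = 17.71 mm.
Transfer each piece to the vertical centroidal axis using Ī + A·d² with d = x − 17.71:
  vertical leg: d = -9.71 mm → contributes +212 749 mm⁴
  horizontal leg (remainder): d = 22.79 mm → contributes +564 049 mm⁴
Total I = 776 799 mm⁴.

I_y ≈ 7.8 × 10⁵ mm⁴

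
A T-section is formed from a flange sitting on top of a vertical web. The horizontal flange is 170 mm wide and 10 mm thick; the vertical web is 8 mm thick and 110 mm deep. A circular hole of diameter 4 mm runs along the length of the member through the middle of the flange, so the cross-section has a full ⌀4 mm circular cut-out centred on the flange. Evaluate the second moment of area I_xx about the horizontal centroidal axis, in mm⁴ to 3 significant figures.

I_xx ≈ 2.98 × 10⁶ mm⁴

Split into non-overlapping primitives; take the origin at the lower-left of the bounding box.
Flange: 170 × 10, A = 1 700 mm², y = 115 mm, Ī = 14 167 mm⁴.
Web: 8 × 110, A = 880 mm², y = 55 mm, Ī = 887 333 mm⁴.
Hole (subtracted): ⌀4, A = 12.566 mm², y = 115 mm, Ī = 12.566 mm⁴.
Centroid: ȳ = ΣA·y / ΣA = 94.435 mm.
Transfer each piece to the horizontal centroidal axis using Ī + A·d² with d = y − 94.435:
  flange: d = 20.565 mm → contributes +733 149 mm⁴
  web: d = -39.435 mm → contributes +2 255 819 mm⁴
  hole: d = 20.565 mm → contributes −5327.3 mm⁴
Total I = 2 983 640 mm⁴.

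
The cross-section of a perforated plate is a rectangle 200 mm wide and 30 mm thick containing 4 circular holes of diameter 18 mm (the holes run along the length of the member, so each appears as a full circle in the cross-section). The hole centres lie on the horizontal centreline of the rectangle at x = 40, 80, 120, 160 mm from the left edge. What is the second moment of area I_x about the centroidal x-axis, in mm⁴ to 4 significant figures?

Treat the section as a set of non-overlapping primitives; coordinates are from the bounding-box lower-left.
Plate: 200 × 30, A = 6 000 mm², y = 15 mm, Ī = 450 000 mm⁴.
Hole 1 (subtracted): ⌀18, A = 254.469 mm², y = 15 mm, Ī = 5 153 mm⁴.
Hole 2 (subtracted): ⌀18, A = 254.469 mm², y = 15 mm, Ī = 5 153 mm⁴.
Hole 3 (subtracted): ⌀18, A = 254.469 mm², y = 15 mm, Ī = 5 153 mm⁴.
Hole 4 (subtracted): ⌀18, A = 254.469 mm², y = 15 mm, Ī = 5 153 mm⁴.
By symmetry the centroid is at mid-height, ȳ = 15 mm.
All pieces are centred on the centroidal x-axis, so I = ΣĪ (holes subtracted) = 429 388 mm⁴.

I_x ≈ 4.294 × 10⁵ mm⁴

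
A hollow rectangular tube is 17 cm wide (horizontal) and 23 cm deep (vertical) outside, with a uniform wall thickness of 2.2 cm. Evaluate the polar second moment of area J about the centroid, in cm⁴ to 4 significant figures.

Decompose the section into non-overlapping parts with the origin at the bottom-left of its bounding rectangle.
Outer rectangle: 17 × 23, A = 391 cm², y = 11.5 cm, Ī = 17236.6 cm⁴.
Inner void (subtracted): 12.6 × 18.6, A = 234.36 cm², y = 11.5 cm, Ī = 6756.6 cm⁴.
By symmetry the centroid is at mid-height, ȳ = 11.5 cm.
All pieces are centred on the centroidal x-axis, so I = ΣĪ (holes subtracted) = 10 480 cm⁴.
Repeating about the centroidal y-axis gives I_y = 6 316 cm⁴.
Polar second moment: J = I_x + I_y = 16 796 cm⁴.

J ≈ 1.680 × 10⁴ cm⁴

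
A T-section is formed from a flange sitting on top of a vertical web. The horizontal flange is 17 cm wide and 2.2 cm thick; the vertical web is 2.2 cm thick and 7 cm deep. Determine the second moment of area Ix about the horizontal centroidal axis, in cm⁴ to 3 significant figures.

Treat the section as a set of non-overlapping primitives; coordinates are from the bounding-box lower-left.
Flange: 17 × 2.2, A = 37.4 cm², y = 8.1 cm, Ī = 15.085 cm⁴.
Web: 2.2 × 7, A = 15.4 cm², y = 3.5 cm, Ī = 62.883 cm⁴.
Centroid: ȳ = ΣA·y / ΣA = 6.7583 cm.
Transfer each piece to the horizontal centroidal axis using Ī + A·d² with d = y − 6.7583:
  flange: d = 1.3417 cm → contributes +82.407 cm⁴
  web: d = -3.2583 cm → contributes +226.38 cm⁴
Total I = 308.79 cm⁴.

Ix ≈ 309 cm⁴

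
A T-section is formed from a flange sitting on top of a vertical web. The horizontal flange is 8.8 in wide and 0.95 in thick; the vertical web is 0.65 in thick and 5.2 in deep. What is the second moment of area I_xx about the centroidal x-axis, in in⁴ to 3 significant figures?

I_xx ≈ 31.0 in⁴

Split into non-overlapping primitives; take the origin at the lower-left of the bounding box.
Flange: 8.8 × 0.95, A = 8.36 in², y = 5.675 in, Ī = 0.62874 in⁴.
Web: 0.65 × 5.2, A = 3.38 in², y = 2.6 in, Ī = 7.6163 in⁴.
Centroid: ȳ = ΣA·y / ΣA = 4.7897 in.
Transfer each piece to the centroidal x-axis using Ī + A·d² with d = y − 4.7897:
  flange: d = 0.88531 in → contributes +7.181 in⁴
  web: d = -2.1897 in → contributes +23.823 in⁴
Total I = 31.004 in⁴.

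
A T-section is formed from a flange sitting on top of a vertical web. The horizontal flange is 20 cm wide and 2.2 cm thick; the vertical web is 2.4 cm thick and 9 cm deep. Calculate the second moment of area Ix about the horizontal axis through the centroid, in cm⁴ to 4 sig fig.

Ix ≈ 617.9 cm⁴

Split into non-overlapping primitives; take the origin at the lower-left of the bounding box.
Flange: 20 × 2.2, A = 44 cm², y = 10.1 cm, Ī = 17.7467 cm⁴.
Web: 2.4 × 9, A = 21.6 cm², y = 4.5 cm, Ī = 145.8 cm⁴.
Centroid: ȳ = ΣA·y / ΣA = 8.2561 cm.
Transfer each piece to the horizontal axis through the centroid using Ī + A·d² with d = y − 8.2561:
  flange: d = 1.8439 cm → contributes +167.346 cm⁴
  web: d = -3.7561 cm → contributes +450.539 cm⁴
Total I = 617.884 cm⁴.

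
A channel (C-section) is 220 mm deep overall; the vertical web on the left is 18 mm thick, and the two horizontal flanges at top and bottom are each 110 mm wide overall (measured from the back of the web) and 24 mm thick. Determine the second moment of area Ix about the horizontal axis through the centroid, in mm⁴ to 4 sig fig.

Treat the section as a set of non-overlapping primitives; coordinates are from the bounding-box lower-left.
Web: 18 × 220, A = 3 960 mm², y = 110 mm, Ī = 15 972 000 mm⁴.
Top flange (beyond web): 92 × 24, A = 2 208 mm², y = 208 mm, Ī = 105 984 mm⁴.
Bottom flange (beyond web): 92 × 24, A = 2 208 mm², y = 12 mm, Ī = 105 984 mm⁴.
By symmetry the centroid is at mid-height, ȳ = 110 mm.
Transfer each piece to the horizontal axis through the centroid using Ī + A·d² with d = y − 110:
  web: d = 0 mm → contributes +15 972 000 mm⁴
  top flange (beyond web): d = 98 mm → contributes +21 311 616 mm⁴
  bottom flange (beyond web): d = -98 mm → contributes +21 311 616 mm⁴
Total I = 58 595 232 mm⁴.

Ix ≈ 5.860 × 10⁷ mm⁴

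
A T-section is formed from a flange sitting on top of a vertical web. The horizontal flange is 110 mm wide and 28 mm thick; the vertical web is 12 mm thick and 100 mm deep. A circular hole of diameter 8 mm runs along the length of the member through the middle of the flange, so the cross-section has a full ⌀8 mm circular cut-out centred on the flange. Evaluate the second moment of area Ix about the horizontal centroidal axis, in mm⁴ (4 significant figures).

Ix ≈ 4.722 × 10⁶ mm⁴

Split into non-overlapping primitives; take the origin at the lower-left of the bounding box.
Flange: 110 × 28, A = 3 080 mm², y = 114 mm, Ī = 201 227 mm⁴.
Web: 12 × 100, A = 1 200 mm², y = 50 mm, Ī = 1 000 000 mm⁴.
Hole (subtracted): ⌀8, A = 50.2655 mm², y = 114 mm, Ī = 201.062 mm⁴.
Centroid: ȳ = ΣA·y / ΣA = 95.8428 mm.
Transfer each piece to the horizontal centroidal axis using Ī + A·d² with d = y − 95.8428:
  flange: d = 18.1572 mm → contributes +1 216 650 mm⁴
  web: d = -45.8428 mm → contributes +3 521 878 mm⁴
  hole: d = 18.1572 mm → contributes −16772.7 mm⁴
Total I = 4 721 755 mm⁴.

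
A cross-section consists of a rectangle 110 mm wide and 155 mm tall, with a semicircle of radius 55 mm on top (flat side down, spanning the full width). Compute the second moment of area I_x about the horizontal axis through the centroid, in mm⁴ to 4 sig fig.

I_x ≈ 7.293 × 10⁷ mm⁴

Decompose the section into non-overlapping parts with the origin at the bottom-left of its bounding rectangle.
Rectangular body: 110 × 155, A = 17 050 mm², y = 77.5 mm, Ī = 34 135 521 mm⁴.
Semicircular cap: semicircle r = 55, A = 4751.66 mm², y = 178.343 mm, Ī = 1 004 345 mm⁴.
Centroid: ȳ = ΣA·y / ΣA = 99.4786 mm.
Transfer each piece to the horizontal axis through the centroid using Ī + A·d² with d = y − 99.4786:
  rectangular body: d = -21.9786 mm → contributes +42 371 684 mm⁴
  semicircular cap: d = 78.8641 mm → contributes +30 557 516 mm⁴
Total I = 72 929 200 mm⁴.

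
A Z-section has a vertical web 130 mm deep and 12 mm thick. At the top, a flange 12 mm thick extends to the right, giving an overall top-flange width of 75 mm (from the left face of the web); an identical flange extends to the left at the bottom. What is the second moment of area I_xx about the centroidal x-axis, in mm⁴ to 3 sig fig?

Treat the section as a set of non-overlapping primitives; coordinates are from the bounding-box lower-left.
Web: 12 × 130, A = 1 560 mm², y = 65 mm, Ī = 2 197 000 mm⁴.
Top flange (beyond web): 63 × 12, A = 756 mm², y = 124 mm, Ī = 9 072 mm⁴.
Bottom flange (beyond web): 63 × 12, A = 756 mm², y = 6 mm, Ī = 9 072 mm⁴.
Centroid: ȳ = ΣA·y / ΣA = 65 mm.
Transfer each piece to the centroidal x-axis using Ī + A·d² with d = y − 65:
  web: d = 0 mm → contributes +2 197 000 mm⁴
  top flange (beyond web): d = 59 mm → contributes +2 640 708 mm⁴
  bottom flange (beyond web): d = -59 mm → contributes +2 640 708 mm⁴
Total I = 7 478 416 mm⁴.

I_xx ≈ 7.48 × 10⁶ mm⁴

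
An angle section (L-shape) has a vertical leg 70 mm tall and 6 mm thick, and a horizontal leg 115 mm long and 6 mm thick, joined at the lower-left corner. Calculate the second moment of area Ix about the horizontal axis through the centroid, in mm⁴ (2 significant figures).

Ix ≈ 4.4 × 10⁵ mm⁴

Break the section into simple shapes (no overlaps), measuring from the bottom-left corner of the bounding box.
Vertical leg: 6 × 70, A = 420 mm², y = 35 mm, Ī = 171 500 mm⁴.
Horizontal leg (remainder): 109 × 6, A = 654 mm², y = 3 mm, Ī = 1 962 mm⁴.
Centroid: ȳ = ΣA·y / ΣA = 15.51 mm.
Transfer each piece to the horizontal axis through the centroid using Ī + A·d² with d = y − 15.51:
  vertical leg: d = 19.49 mm → contributes +330 976 mm⁴
  horizontal leg (remainder): d = -12.51 mm → contributes +104 378 mm⁴
Total I = 435 354 mm⁴.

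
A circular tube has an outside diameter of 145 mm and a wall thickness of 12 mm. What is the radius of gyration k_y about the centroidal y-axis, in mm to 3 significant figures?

Split into non-overlapping primitives; take the origin at the lower-left of the bounding box.
Outer circle: ⌀145, A = 16 513 mm², x = 72.5 mm, Ī = 21 699 109 mm⁴.
Bore (subtracted): ⌀121, A = 11 499 mm², x = 72.5 mm, Ī = 10 522 317 mm⁴.
By symmetry the centroid is at mid-width, x̄ = 72.5 mm.
All pieces are centred on the centroidal y-axis, so I = ΣĪ (holes subtracted) = 11 176 792 mm⁴.
Radius of gyration: k = √(I/A) = √(11 176 792 / 5 014) = 47.214 mm.

k_y ≈ 47.2 mm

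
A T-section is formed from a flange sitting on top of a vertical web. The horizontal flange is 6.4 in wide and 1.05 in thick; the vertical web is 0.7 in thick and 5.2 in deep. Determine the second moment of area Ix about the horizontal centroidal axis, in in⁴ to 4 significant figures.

Split into non-overlapping primitives; take the origin at the lower-left of the bounding box.
Flange: 6.4 × 1.05, A = 6.72 in², y = 5.725 in, Ī = 0.6174 in⁴.
Web: 0.7 × 5.2, A = 3.64 in², y = 2.6 in, Ī = 8.20213 in⁴.
Centroid: ȳ = ΣA·y / ΣA = 4.62703 in.
Transfer each piece to the horizontal centroidal axis using Ī + A·d² with d = y − 4.62703:
  flange: d = 1.09797 in → contributes +8.71866 in⁴
  web: d = -2.02703 in → contributes +23.1583 in⁴
Total I = 31.877 in⁴.

Ix ≈ 31.88 in⁴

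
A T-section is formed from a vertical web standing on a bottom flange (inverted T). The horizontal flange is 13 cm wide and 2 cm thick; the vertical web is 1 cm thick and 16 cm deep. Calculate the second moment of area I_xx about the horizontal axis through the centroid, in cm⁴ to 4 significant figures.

I_xx ≈ 1152 cm⁴

Treat the section as a set of non-overlapping primitives; coordinates are from the bounding-box lower-left.
Flange: 13 × 2, A = 26 cm², y = 1 cm, Ī = 8.66667 cm⁴.
Web: 1 × 16, A = 16 cm², y = 10 cm, Ī = 341.333 cm⁴.
Centroid: ȳ = ΣA·y / ΣA = 4.42857 cm.
Transfer each piece to the horizontal axis through the centroid using Ī + A·d² with d = y − 4.42857:
  flange: d = -3.42857 cm → contributes +314.299 cm⁴
  web: d = 5.57143 cm → contributes +837.986 cm⁴
Total I = 1152.29 cm⁴.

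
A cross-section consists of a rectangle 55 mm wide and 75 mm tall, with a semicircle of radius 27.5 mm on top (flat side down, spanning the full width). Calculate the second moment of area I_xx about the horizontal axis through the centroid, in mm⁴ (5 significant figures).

Decompose the section into non-overlapping parts with the origin at the bottom-left of its bounding rectangle.
Rectangular body: 55 × 75, A = 4 125 mm², y = 37.5 mm, Ī = 1 933 594 mm⁴.
Semicircular cap: semicircle r = 27.5, A = 1187.915 mm², y = 86.67136 mm, Ī = 62771.55 mm⁴.
Centroid: ȳ = ΣA·y / ΣA = 48.49423 mm.
Transfer each piece to the horizontal axis through the centroid using Ī + A·d² with d = y − 48.49423:
  rectangular body: d = -10.99423 mm → contributes +2 432 195 mm⁴
  semicircular cap: d = 38.17714 mm → contributes +1 794 150 mm⁴
Total I = 4 226 345 mm⁴.

I_xx ≈ 4.2263 × 10⁶ mm⁴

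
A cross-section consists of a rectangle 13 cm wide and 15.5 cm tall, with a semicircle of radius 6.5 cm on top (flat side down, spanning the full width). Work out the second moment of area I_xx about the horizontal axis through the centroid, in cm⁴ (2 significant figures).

I_xx ≈ 9700 cm⁴

Break the section into simple shapes (no overlaps), measuring from the bottom-left corner of the bounding box.
Rectangular body: 13 × 15.5, A = 201.5 cm², y = 7.75 cm, Ī = 4 034 cm⁴.
Semicircular cap: semicircle r = 6.5, A = 66.37 cm², y = 18.26 cm, Ī = 195.9 cm⁴.
Centroid: ȳ = ΣA·y / ΣA = 10.35 cm.
Transfer each piece to the horizontal axis through the centroid using Ī + A·d² with d = y − 10.35:
  rectangular body: d = -2.604 cm → contributes +5 400 cm⁴
  semicircular cap: d = 7.905 cm → contributes +4 343 cm⁴
Total I = 9 743 cm⁴.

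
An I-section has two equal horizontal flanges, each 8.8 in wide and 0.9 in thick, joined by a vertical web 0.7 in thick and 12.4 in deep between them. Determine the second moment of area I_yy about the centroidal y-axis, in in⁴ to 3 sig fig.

Decompose the section into non-overlapping parts with the origin at the bottom-left of its bounding rectangle.
Bottom flange: 8.8 × 0.9, A = 7.92 in², x = 4.4 in, Ī = 51.11 in⁴.
Web: 0.7 × 12.4, A = 8.68 in², x = 4.4 in, Ī = 0.35443 in⁴.
Top flange: 8.8 × 0.9, A = 7.92 in², x = 4.4 in, Ī = 51.11 in⁴.
By symmetry the centroid is at mid-width, x̄ = 4.4 in.
All pieces are centred on the centroidal y-axis, so I = ΣĪ = 102.58 in⁴.

I_yy ≈ 103 in⁴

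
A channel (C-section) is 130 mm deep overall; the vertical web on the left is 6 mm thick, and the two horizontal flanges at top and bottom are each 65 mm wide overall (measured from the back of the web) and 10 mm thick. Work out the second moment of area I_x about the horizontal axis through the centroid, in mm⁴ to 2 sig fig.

I_x ≈ 5.4 × 10⁶ mm⁴

Decompose the section into non-overlapping parts with the origin at the bottom-left of its bounding rectangle.
Web: 6 × 130, A = 780 mm², y = 65 mm, Ī = 1 098 500 mm⁴.
Top flange (beyond web): 59 × 10, A = 590 mm², y = 125 mm, Ī = 4 917 mm⁴.
Bottom flange (beyond web): 59 × 10, A = 590 mm², y = 5 mm, Ī = 4 917 mm⁴.
By symmetry the centroid is at mid-height, ȳ = 65 mm.
Transfer each piece to the horizontal axis through the centroid using Ī + A·d² with d = y − 65:
  web: d = 0 mm → contributes +1 098 500 mm⁴
  top flange (beyond web): d = 60 mm → contributes +2 128 917 mm⁴
  bottom flange (beyond web): d = -60 mm → contributes +2 128 917 mm⁴
Total I = 5 356 333 mm⁴.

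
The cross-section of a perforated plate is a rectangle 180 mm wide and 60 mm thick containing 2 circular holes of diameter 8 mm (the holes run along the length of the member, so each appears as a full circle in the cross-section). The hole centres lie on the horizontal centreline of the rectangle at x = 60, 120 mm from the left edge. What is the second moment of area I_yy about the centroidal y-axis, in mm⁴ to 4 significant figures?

Split into non-overlapping primitives; take the origin at the lower-left of the bounding box.
Plate: 180 × 60, A = 10 800 mm², x = 90 mm, Ī = 29 160 000 mm⁴.
Hole 1 (subtracted): ⌀8, A = 50.2655 mm², x = 60 mm, Ī = 201.062 mm⁴.
Hole 2 (subtracted): ⌀8, A = 50.2655 mm², x = 120 mm, Ī = 201.062 mm⁴.
By symmetry the centroid is at mid-width, x̄ = 90 mm.
Transfer each piece to the centroidal y-axis using Ī + A·d² with d = x − 90:
  plate: d = 0 mm → contributes +29 160 000 mm⁴
  hole 1: d = -30 mm → contributes −45 440 mm⁴
  hole 2: d = 30 mm → contributes −45 440 mm⁴
Total I = 29 069 120 mm⁴.

I_yy ≈ 2.907 × 10⁷ mm⁴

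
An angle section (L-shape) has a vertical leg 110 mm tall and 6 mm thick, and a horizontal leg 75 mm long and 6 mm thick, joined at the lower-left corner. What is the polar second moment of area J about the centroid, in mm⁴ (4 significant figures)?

J ≈ 1.879 × 10⁶ mm⁴

Break the section into simple shapes (no overlaps), measuring from the bottom-left corner of the bounding box.
Vertical leg: 6 × 110, A = 660 mm², y = 55 mm, Ī = 665 500 mm⁴.
Horizontal leg (remainder): 69 × 6, A = 414 mm², y = 3 mm, Ī = 1 242 mm⁴.
Centroid: ȳ = ΣA·y / ΣA = 34.9553 mm.
Transfer each piece to the centroidal x-axis using Ī + A·d² with d = y − 34.9553:
  vertical leg: d = 20.0447 mm → contributes +930 681 mm⁴
  horizontal leg (remainder): d = -31.9553 mm → contributes +423 995 mm⁴
Total I = 1 354 676 mm⁴.
For the y-axis: x̄ = 17.4553 mm.
Repeating about the centroidal y-axis gives I_y = 524 003 mm⁴.
Polar second moment: J = I_x + I_y = 1 878 679 mm⁴.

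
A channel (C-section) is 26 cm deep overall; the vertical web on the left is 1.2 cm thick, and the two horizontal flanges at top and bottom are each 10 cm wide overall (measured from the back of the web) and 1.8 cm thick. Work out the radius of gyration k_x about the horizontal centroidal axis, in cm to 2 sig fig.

k_x ≈ 10 cm

Split into non-overlapping primitives; take the origin at the lower-left of the bounding box.
Web: 1.2 × 26, A = 31.2 cm², y = 13 cm, Ī = 1 758 cm⁴.
Top flange (beyond web): 8.8 × 1.8, A = 15.84 cm², y = 25.1 cm, Ī = 4.277 cm⁴.
Bottom flange (beyond web): 8.8 × 1.8, A = 15.84 cm², y = 0.9 cm, Ī = 4.277 cm⁴.
By symmetry the centroid is at mid-height, ȳ = 13 cm.
Transfer each piece to the horizontal centroidal axis using Ī + A·d² with d = y − 13:
  web: d = 0 cm → contributes +1 758 cm⁴
  top flange (beyond web): d = 12.1 cm → contributes +2 323 cm⁴
  bottom flange (beyond web): d = -12.1 cm → contributes +2 323 cm⁴
Total I = 6 404 cm⁴.
Radius of gyration: k = √(I/A) = √(6 404 / 62.88) = 10.09 cm.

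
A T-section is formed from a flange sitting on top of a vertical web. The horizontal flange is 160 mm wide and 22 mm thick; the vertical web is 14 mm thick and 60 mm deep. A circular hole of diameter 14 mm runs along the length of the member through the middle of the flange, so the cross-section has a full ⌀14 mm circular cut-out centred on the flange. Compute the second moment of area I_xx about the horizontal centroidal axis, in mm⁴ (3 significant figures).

I_xx ≈ 1.52 × 10⁶ mm⁴

Break the section into simple shapes (no overlaps), measuring from the bottom-left corner of the bounding box.
Flange: 160 × 22, A = 3 520 mm², y = 71 mm, Ī = 141 973 mm⁴.
Web: 14 × 60, A = 840 mm², y = 30 mm, Ī = 252 000 mm⁴.
Hole (subtracted): ⌀14, A = 153.94 mm², y = 71 mm, Ī = 1885.7 mm⁴.
Centroid: ȳ = ΣA·y / ΣA = 62.812 mm.
Transfer each piece to the horizontal centroidal axis using Ī + A·d² with d = y − 62.812:
  flange: d = 8.1882 mm → contributes +377 976 mm⁴
  web: d = -32.812 mm → contributes +1 156 357 mm⁴
  hole: d = 8.1882 mm → contributes −12 207 mm⁴
Total I = 1 522 127 mm⁴.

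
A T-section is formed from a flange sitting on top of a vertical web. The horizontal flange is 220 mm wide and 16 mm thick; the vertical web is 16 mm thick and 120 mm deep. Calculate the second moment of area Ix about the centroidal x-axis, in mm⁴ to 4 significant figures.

Ix ≈ 8.124 × 10⁶ mm⁴

Decompose the section into non-overlapping parts with the origin at the bottom-left of its bounding rectangle.
Flange: 220 × 16, A = 3 520 mm², y = 128 mm, Ī = 75093.3 mm⁴.
Web: 16 × 120, A = 1 920 mm², y = 60 mm, Ī = 2 304 000 mm⁴.
Centroid: ȳ = ΣA·y / ΣA = 104 mm.
Transfer each piece to the centroidal x-axis using Ī + A·d² with d = y − 104:
  flange: d = 24 mm → contributes +2 102 613 mm⁴
  web: d = -44 mm → contributes +6 021 120 mm⁴
Total I = 8 123 733 mm⁴.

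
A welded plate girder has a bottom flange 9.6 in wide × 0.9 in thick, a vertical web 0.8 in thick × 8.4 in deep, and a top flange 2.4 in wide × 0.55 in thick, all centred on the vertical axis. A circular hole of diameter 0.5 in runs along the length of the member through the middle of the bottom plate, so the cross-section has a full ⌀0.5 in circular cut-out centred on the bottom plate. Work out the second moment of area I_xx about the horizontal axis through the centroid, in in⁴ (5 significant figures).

Decompose the section into non-overlapping parts with the origin at the bottom-left of its bounding rectangle.
Bottom plate: 9.6 × 0.9, A = 8.64 in², y = 0.45 in, Ī = 0.5832 in⁴.
Web plate: 0.8 × 8.4, A = 6.72 in², y = 5.1 in, Ī = 39.5136 in⁴.
Top plate: 2.4 × 0.55, A = 1.32 in², y = 9.575 in, Ī = 0.033275 in⁴.
Hole (subtracted): ⌀0.5, A = 0.1963495 in², y = 0.45 in, Ī = 0.003067962 in⁴.
Centroid: ȳ = ΣA·y / ΣA = 3.076421 in.
Transfer each piece to the horizontal axis through the centroid using Ī + A·d² with d = y − 3.076421:
  bottom plate: d = -2.626421 in → contributes +60.18266 in⁴
  web plate: d = 2.023579 in → contributes +67.03115 in⁴
  top plate: d = 6.498579 in → contributes +55.7789 in⁴
  hole: d = -2.626421 in → contributes −1.357504 in⁴
Total I = 181.6352 in⁴.

I_xx ≈ 181.64 in⁴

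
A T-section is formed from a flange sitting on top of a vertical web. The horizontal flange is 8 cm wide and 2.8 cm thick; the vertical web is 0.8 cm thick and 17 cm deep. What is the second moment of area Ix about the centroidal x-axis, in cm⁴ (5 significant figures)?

Treat the section as a set of non-overlapping primitives; coordinates are from the bounding-box lower-left.
Flange: 8 × 2.8, A = 22.4 cm², y = 18.4 cm, Ī = 14.63467 cm⁴.
Web: 0.8 × 17, A = 13.6 cm², y = 8.5 cm, Ī = 327.5333 cm⁴.
Centroid: ȳ = ΣA·y / ΣA = 14.66 cm.
Transfer each piece to the centroidal x-axis using Ī + A·d² with d = y − 14.66:
  flange: d = 3.74 cm → contributes +327.9569 cm⁴
  web: d = -6.16 cm → contributes +843.5935 cm⁴
Total I = 1171.55 cm⁴.

Ix ≈ 1171.6 cm⁴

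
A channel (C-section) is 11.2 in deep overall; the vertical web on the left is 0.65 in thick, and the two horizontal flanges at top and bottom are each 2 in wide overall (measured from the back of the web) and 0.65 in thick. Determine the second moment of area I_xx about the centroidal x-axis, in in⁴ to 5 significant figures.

Decompose the section into non-overlapping parts with the origin at the bottom-left of its bounding rectangle.
Web: 0.65 × 11.2, A = 7.28 in², y = 5.6 in, Ī = 76.10027 in⁴.
Top flange (beyond web): 1.35 × 0.65, A = 0.8775 in², y = 10.875 in, Ī = 0.03089531 in⁴.
Bottom flange (beyond web): 1.35 × 0.65, A = 0.8775 in², y = 0.325 in, Ī = 0.03089531 in⁴.
By symmetry the centroid is at mid-height, ȳ = 5.6 in.
Transfer each piece to the centroidal x-axis using Ī + A·d² with d = y − 5.6:
  web: d = 0 in → contributes +76.10027 in⁴
  top flange (beyond web): d = 5.275 in → contributes +24.44788 in⁴
  bottom flange (beyond web): d = -5.275 in → contributes +24.44788 in⁴
Total I = 124.996 in⁴.

I_xx ≈ 125.00 in⁴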